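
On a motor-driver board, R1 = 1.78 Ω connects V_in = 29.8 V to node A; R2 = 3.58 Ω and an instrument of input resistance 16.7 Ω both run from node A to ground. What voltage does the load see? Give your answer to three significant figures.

V_out ≈ 18.6 V

R2 ‖ R_L = (3.58 × 16.7)/(3.58 + 16.7) = 2.948 Ω.
Voltage divider with the loaded lower leg: V_out = 29.8 × 2.948/(1.78 + 2.948) = 29.8 × 0.6235 = 18.58 V.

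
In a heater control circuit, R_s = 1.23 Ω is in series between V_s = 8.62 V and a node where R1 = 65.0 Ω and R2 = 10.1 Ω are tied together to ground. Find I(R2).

Parallel bank: R_p = 1/(1/65.0 + 1/10.1) = 8.742 Ω.
V_A = 8.62 × 8.742/9.972 = 7.557 V.
I(R2) = V_A / R2 = 7.557/10.1 = 0.7482 A.
(Check via current divider: I_total = 0.8644 A; share G_k/ΣG = 0.8655 → same result.)

I ≈ 0.748 A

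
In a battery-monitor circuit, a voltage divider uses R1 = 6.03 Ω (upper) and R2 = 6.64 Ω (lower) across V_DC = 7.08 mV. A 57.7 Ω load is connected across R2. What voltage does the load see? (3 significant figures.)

First combine the lower leg with the load: R2 ‖ R_L = 5.955 Ω.
Voltage divider with the loaded lower leg: V_out = 7.08 × 5.955/(6.03 + 5.955) = 7.08 × 0.4969 = 3.518 mV.

V_out ≈ 3.52 mV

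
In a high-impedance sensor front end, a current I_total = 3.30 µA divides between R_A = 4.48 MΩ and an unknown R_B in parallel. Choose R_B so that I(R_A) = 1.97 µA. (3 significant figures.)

In a two-way split, I_A/I_total = R_B/(R_A + R_B).
With f = 0.5970, R_B = R_A · f/(1−f) = 4.48 × 1.481 = 6.636 MΩ.

R_B ≈ 6.64 MΩ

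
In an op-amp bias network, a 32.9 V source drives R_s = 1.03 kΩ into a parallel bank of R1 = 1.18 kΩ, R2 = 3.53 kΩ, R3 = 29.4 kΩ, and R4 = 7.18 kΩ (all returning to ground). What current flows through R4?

Parallel bank: R_p = 1/(1/1.18 + 1/3.53 + 1/29.4 + 1/7.18) = 0.7669 kΩ.
Node voltage V_A = V_DC · R_p/(R_s + R_p) = 32.9 × 0.4268 = 14.04 V.
Branch current I = V_A/R4 = 14.04/7.18 = 1.956 mA.
(Check via current divider: I_total = 18.31 mA; share G_k/ΣG = 0.1068 → same result.)

I ≈ 1.96 mA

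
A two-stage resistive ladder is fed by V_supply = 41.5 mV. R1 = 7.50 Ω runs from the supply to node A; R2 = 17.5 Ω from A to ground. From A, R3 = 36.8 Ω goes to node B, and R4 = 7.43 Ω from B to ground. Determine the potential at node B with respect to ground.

V_B ≈ 4.36 mV

Node A sees R2 in parallel with the series input of stage 2, R3 + R4 = 44.23 Ω.
Effective lower resistance at A: R2 ‖ 44.23 = 12.54 Ω.
First divider: V_A = V_supply · 12.54/(7.50 + 12.54) = 25.97 mV.
V_B = V_A × 0.1680 = 4.362 mV.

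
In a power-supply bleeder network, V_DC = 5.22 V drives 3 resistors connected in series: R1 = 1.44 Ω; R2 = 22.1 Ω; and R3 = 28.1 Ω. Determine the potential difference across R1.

ΣR = 1.44 + 22.1 + 28.1 = 51.64 Ω.
Voltage divider: V = V_DC · (1.440 / 51.64) = 5.22 × 0.02789 = 0.1456 V.

V ≈ 0.146 V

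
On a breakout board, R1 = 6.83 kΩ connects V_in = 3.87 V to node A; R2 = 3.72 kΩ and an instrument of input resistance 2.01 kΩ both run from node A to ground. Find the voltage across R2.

V_out ≈ 0.621 V

R2 ‖ R_L = (3.72 × 2.01)/(3.72 + 2.01) = 1.305 kΩ.
Voltage divider with the loaded lower leg: V_out = 3.87 × 1.305/(6.83 + 1.305) = 3.87 × 0.1604 = 0.6208 V.
(Unloaded it would be 1.36 V; the load pulls it down.)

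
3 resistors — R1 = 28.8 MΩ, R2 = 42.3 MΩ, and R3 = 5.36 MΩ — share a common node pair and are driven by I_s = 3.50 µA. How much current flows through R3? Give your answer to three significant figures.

I ≈ 2.67 µA

Total conductance ΣG = 1/28.8 + 1/42.3 + 1/5.36 = 0.2449 (units of 1/MΩ).
By the current-divider rule, I = I_s · G_k/ΣG = 3.50 × 0.7617 = 2.666 µA.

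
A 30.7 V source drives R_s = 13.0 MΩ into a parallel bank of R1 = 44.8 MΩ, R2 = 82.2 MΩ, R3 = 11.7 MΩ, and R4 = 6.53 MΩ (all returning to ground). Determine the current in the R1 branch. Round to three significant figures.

I ≈ 0.151 µA

Equivalent of the parallel group: R_p = 3.662 MΩ.
V_A = 30.7 × 3.662/16.66 = 6.747 V.
Branch current I = V_A/R1 = 6.747/44.8 = 0.1506 µA.
(Equivalently: I_total = 1.843 µA, then current-divider fraction G_k/ΣG = 0.08173.)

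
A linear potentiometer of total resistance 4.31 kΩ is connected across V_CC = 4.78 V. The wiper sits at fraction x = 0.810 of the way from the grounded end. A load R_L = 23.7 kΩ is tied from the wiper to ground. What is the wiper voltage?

Split the track: R_lower = x·R_p = 3.491 kΩ, R_upper = (1−x)·R_p = 0.8189 kΩ.
R_L loads the lower segment: effective lower R = 3.043 kΩ.
Then V_out = V_CC · 3.043/(0.8189 + 3.043) = 3.766 V.
(Unloaded: V_out = x·V_CC = 3.87 V.)

V_out ≈ 3.77 V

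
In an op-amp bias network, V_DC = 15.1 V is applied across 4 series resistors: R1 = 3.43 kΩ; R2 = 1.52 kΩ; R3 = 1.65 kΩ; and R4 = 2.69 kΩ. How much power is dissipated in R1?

P ≈ 9.06 mW

The common current is I = 15.1/9.290 = 1.625 mA.
P(R1) = I²·R1 = (1.625)² × 3.43 = 9.062 mW.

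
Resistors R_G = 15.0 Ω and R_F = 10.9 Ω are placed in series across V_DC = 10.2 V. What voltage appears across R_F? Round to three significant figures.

V ≈ 4.29 V

Total series resistance ΣR = 15.0 + 10.9 = 25.90 Ω.
Voltage divider: V = V_DC · (10.90 / 25.90) = 10.2 × 0.4208 = 4.293 V.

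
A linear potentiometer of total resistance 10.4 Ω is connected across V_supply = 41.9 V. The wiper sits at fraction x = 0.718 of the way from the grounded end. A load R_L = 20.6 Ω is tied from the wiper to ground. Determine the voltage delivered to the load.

The pot divides into 2.933 Ω above the wiper and 7.467 Ω below.
R_L loads the lower segment: effective lower R = 5.481 Ω.
V_out = 41.9 × 5.481/(2.933 + 5.481) = 27.29 V.
(Unloaded: V_out = x·V_supply = 30.1 V.)

V_out ≈ 27.3 V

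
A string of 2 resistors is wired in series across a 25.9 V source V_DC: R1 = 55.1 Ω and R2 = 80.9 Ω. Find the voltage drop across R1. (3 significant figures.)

V ≈ 10.5 V

Series total: ΣR = 55.1 + 80.9 = 136.0 Ω.
V = V_DC · R/ΣR = 25.9 × 0.4051 = 10.49 V.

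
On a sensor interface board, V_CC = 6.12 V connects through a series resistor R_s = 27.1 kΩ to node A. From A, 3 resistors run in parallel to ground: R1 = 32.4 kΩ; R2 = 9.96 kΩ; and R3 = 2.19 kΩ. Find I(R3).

I ≈ 0.165 mA

Parallel bank: R_p = 1/(1/32.4 + 1/9.96 + 1/2.19) = 1.701 kΩ.
V_A by voltage divider: V_A = 6.12 × 1.701/(27.1 + 1.701) = 0.3615 V.
Branch current I = V_A/R3 = 0.3615/2.19 = 0.1650 mA.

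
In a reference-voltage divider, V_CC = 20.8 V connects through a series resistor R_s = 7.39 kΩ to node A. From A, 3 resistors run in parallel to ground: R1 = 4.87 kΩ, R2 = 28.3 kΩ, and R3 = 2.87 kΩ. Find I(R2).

I ≈ 0.137 mA

Combine the parallel branches: R_p = (1/4.87 + 1/28.3 + 1/2.87)⁻¹ = 1.697 kΩ.
V_A by voltage divider: V_A = 20.8 × 1.697/(7.39 + 1.697) = 3.885 V.
Branch current I = V_A/R2 = 3.885/28.3 = 0.1373 mA.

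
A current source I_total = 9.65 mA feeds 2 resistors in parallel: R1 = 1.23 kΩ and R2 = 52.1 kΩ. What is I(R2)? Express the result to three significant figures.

With just two branches, the current splits inversely with resistance.
So I = 9.65 × 1.23/53.33 = 0.2226 mA.

I ≈ 0.223 mA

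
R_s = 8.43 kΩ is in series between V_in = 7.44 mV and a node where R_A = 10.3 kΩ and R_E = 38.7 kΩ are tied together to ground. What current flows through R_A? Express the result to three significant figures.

Parallel bank: R_p = 1/(1/10.3 + 1/38.7) = 8.135 kΩ.
V_A = 7.44 × 8.135/16.56 = 3.654 mV.
I(R_A) = V_A / R_A = 3.654/10.3 = 0.3547 µA.

I ≈ 0.355 µA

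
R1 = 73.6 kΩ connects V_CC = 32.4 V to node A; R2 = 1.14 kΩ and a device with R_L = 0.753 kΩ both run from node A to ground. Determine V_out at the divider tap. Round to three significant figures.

V_out ≈ 0.198 V

The load sits in parallel with R2, giving an effective lower resistance R2' = R2·R_L/(R2+R_L) = 0.4535 kΩ.
Voltage divider with the loaded lower leg: V_out = 32.4 × 0.4535/(73.6 + 0.4535) = 32.4 × 0.006124 = 0.1984 V.
(Unloaded it would be 0.494 V; the load pulls it down.)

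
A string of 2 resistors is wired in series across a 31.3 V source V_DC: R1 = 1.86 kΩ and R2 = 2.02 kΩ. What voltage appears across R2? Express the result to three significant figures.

ΣR = 1.86 + 2.02 = 3.880 kΩ.
By the voltage-divider rule, V = 31.3 × 2.020/3.880 = 16.30 V.

V ≈ 16.3 V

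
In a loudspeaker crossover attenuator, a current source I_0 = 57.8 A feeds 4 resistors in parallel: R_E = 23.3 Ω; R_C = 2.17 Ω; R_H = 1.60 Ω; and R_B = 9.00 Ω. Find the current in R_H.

Total conductance ΣG = 1/23.3 + 1/2.17 + 1/1.60 + 1/9.00 = 1.240 (units of 1/Ω).
Current divider: I(R_H) = I_0 · G_k/ΣG = 57.8 × (0.6250/1.240) = 57.8 × 0.5041 = 29.14 A.

I ≈ 29.1 A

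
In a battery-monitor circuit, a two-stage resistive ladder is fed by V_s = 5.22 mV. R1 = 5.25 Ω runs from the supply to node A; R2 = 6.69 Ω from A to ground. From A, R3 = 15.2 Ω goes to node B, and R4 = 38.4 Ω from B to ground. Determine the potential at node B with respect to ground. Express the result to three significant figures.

Looking into the second stage from A: R3 + R4 = 53.60 Ω appears in parallel with R2.
Effective lower resistance at A: R2 ‖ 53.60 = 5.948 Ω.
So V_A = 5.22 × 0.5312 = 2.773 mV.
Then the unloaded second divider: V_B = V_A × R4/(R3+R4) = 2.773 × 0.7164 = 1.986 mV.

V_B ≈ 1.99 mV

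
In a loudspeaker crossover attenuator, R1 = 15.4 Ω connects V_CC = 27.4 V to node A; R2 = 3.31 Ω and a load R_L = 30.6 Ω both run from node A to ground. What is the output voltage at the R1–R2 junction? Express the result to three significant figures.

V_out ≈ 4.45 V

The load sits in parallel with R2, giving an effective lower resistance R2' = R2·R_L/(R2+R_L) = 2.987 Ω.
Then V_out = V_CC · R2'/(R1 + R2') = 27.4 × 2.987/18.39 = 4.451 V.
(Unloaded it would be 4.85 V; the load pulls it down.)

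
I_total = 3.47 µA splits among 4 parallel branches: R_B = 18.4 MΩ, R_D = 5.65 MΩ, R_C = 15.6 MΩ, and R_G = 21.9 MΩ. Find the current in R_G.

Total conductance ΣG = 1/18.4 + 1/5.65 + 1/15.6 + 1/21.9 = 0.3411 (units of 1/MΩ).
By the current-divider rule, I = I_total · G_k/ΣG = 3.47 × 0.1339 = 0.4645 µA.

I ≈ 0.465 µA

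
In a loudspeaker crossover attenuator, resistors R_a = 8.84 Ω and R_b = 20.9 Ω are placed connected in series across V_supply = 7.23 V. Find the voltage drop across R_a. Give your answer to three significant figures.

V ≈ 2.15 V

Series total: ΣR = 8.84 + 20.9 = 29.74 Ω.
By the voltage-divider rule, V = 7.23 × 8.840/29.74 = 2.149 V.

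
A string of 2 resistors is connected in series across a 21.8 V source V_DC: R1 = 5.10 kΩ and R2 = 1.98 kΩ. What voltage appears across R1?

V ≈ 15.7 V

Series total: ΣR = 5.10 + 1.98 = 7.080 kΩ.
Voltage divider: V = V_DC · (5.100 / 7.080) = 21.8 × 0.7203 = 15.70 V.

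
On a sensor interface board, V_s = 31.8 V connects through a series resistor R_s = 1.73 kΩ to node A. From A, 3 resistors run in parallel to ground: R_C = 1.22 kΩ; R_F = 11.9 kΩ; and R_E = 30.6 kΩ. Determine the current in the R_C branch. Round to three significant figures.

Equivalent of the parallel group: R_p = 1.068 kΩ.
Node voltage V_A = V_s · R_p/(R_s + R_p) = 31.8 × 0.3817 = 12.14 V.
I(R_C) = V_A / R_C = 12.14/1.22 = 9.949 mA.
(Check via current divider: I_total = 11.37 mA; share G_k/ΣG = 0.8754 → same result.)

I ≈ 9.95 mA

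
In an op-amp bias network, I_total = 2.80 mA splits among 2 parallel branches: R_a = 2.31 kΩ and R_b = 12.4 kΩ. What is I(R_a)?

With just two branches, the current splits inversely with resistance.
I(R_a) = 2.80 × 12.4/(2.31 + 12.4) = 2.80 × 0.8430 = 2.360 mA.

I ≈ 2.36 mA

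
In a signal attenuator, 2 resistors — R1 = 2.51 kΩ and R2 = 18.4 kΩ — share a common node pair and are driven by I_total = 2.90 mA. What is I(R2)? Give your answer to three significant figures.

I ≈ 0.348 mA

With just two branches, the current splits inversely with resistance.
I(R2) = 2.90 × 2.51/(2.51 + 18.4) = 2.90 × 0.1200 = 0.3481 mA.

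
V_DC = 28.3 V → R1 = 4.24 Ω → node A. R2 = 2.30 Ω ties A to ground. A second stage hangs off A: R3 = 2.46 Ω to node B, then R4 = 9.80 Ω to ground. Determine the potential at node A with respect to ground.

Node A sees R2 in parallel with the series input of stage 2, R3 + R4 = 12.26 Ω.
Effective lower resistance at A: R2 ‖ 12.26 = 1.937 Ω.
First divider: V_A = V_DC · 1.937/(4.24 + 1.937) = 8.873 V.

V_A ≈ 8.87 V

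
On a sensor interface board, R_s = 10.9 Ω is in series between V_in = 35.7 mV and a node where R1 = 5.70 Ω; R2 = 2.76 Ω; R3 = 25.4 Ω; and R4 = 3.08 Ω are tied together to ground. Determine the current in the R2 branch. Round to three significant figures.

Parallel bank: R_p = 1/(1/5.70 + 1/2.76 + 1/25.4 + 1/3.08) = 1.109 Ω.
V_A by voltage divider: V_A = 35.7 × 1.109/(10.9 + 1.109) = 3.297 mV.
Branch current I = V_A/R2 = 3.297/2.76 = 1.194 mA.

I ≈ 1.19 mA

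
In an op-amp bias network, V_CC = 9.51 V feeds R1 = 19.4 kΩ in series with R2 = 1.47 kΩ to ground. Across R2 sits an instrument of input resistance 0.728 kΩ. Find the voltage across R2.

V_out ≈ 0.233 V

First combine the lower leg with the load: R2 ‖ R_L = 0.4869 kΩ.
Now apply the divider: V_out = 9.51 × 0.02448 = 0.2328 V.
(Unloaded it would be 0.670 V; the load pulls it down.)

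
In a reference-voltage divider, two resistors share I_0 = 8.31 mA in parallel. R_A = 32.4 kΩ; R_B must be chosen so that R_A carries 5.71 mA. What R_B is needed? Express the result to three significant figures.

Two-branch current divider: I_A = I_0 · R_B/(R_A + R_B).
With f = 0.6871, R_B = R_A · f/(1−f) = 32.4 × 2.196 = 71.16 kΩ.

R_B ≈ 71.2 kΩ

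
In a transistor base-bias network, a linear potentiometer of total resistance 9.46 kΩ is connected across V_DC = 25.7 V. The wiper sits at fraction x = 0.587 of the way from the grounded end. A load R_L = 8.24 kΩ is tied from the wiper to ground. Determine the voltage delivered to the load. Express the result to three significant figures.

The pot divides into 3.907 kΩ above the wiper and 5.553 kΩ below.
Lower segment in parallel with the load: 5.553 ‖ 8.24 = 3.317 kΩ.
Loaded-divider output: V_out = 25.7 × 0.4592 = 11.80 V.

V_out ≈ 11.8 V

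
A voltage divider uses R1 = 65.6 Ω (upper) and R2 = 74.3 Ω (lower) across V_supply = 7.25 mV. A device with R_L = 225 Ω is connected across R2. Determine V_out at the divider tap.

The load sits in parallel with R2, giving an effective lower resistance R2' = R2·R_L/(R2+R_L) = 55.86 Ω.
Voltage divider with the loaded lower leg: V_out = 7.25 × 55.86/(65.6 + 55.86) = 7.25 × 0.4599 = 3.334 mV.

V_out ≈ 3.33 mV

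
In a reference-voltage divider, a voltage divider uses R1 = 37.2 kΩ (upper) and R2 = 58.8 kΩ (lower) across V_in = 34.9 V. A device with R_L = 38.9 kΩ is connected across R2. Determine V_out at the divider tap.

V_out ≈ 13.5 V

The load sits in parallel with R2, giving an effective lower resistance R2' = R2·R_L/(R2+R_L) = 23.41 kΩ.
Now apply the divider: V_out = 34.9 × 0.3863 = 13.48 V.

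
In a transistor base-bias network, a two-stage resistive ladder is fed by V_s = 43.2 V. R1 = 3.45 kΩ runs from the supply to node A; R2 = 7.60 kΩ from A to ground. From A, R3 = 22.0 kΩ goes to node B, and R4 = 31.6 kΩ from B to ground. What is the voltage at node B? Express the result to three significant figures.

V_B ≈ 16.8 V

Looking into the second stage from A: R3 + R4 = 53.60 kΩ appears in parallel with R2.
R2 ‖ (R3+R4) = 6.656 kΩ.
First divider: V_A = V_s · 6.656/(3.45 + 6.656) = 28.45 V.
V_B = V_A × 0.5896 = 16.77 V.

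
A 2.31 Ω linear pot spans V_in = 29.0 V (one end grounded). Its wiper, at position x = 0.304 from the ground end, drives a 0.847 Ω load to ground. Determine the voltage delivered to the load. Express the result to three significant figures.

V_out ≈ 5.59 V

The pot divides into 1.608 Ω above the wiper and 0.7022 Ω below.
Lower segment in parallel with the load: 0.7022 ‖ 0.847 = 0.3839 Ω.
Then V_out = V_in · 0.3839/(1.608 + 0.3839) = 5.590 V.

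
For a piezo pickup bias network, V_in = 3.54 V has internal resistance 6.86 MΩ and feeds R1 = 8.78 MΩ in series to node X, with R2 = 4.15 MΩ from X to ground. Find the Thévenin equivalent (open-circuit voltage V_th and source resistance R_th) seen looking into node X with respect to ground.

R1' = 6.86 + 8.78 = 15.64 MΩ (source resistance + R1).
Open-circuit (no load on X): V_th = V_in · R2/(R1' + R2) = 3.54 × 4.15/(15.64 + 4.15) = 0.7423 V.
Zeroing V_in shorts the top of R1' to ground, so R_th = R1' ‖ R2 = 3.280 MΩ.

V_th ≈ 0.742 V, R_th ≈ 3.28 MΩ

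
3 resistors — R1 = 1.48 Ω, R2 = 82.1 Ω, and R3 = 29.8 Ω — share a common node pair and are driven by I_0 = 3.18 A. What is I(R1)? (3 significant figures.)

I ≈ 2.98 A

ΣG = 1/1.48 + 1/82.1 + 1/29.8 = 0.7214.
Current divider: I(R1) = I_0 · G_k/ΣG = 3.18 × (0.6757/0.7214) = 3.18 × 0.9366 = 2.978 A.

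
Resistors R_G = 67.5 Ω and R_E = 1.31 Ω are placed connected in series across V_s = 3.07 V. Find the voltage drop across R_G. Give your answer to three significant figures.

V ≈ 3.01 V

Total series resistance ΣR = 67.5 + 1.31 = 68.81 Ω.
By the voltage-divider rule, V = 3.07 × 67.50/68.81 = 3.012 V.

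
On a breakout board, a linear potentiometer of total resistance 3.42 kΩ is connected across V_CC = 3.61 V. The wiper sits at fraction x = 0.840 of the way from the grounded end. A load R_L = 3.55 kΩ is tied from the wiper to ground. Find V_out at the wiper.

V_out ≈ 2.68 V

Lower segment x·R_p = 2.873 kΩ; upper segment (1−x)·R_p = 0.5472 kΩ.
R_L loads the lower segment: effective lower R = 1.588 kΩ.
Then V_out = V_CC · 1.588/(0.5472 + 1.588) = 2.685 V.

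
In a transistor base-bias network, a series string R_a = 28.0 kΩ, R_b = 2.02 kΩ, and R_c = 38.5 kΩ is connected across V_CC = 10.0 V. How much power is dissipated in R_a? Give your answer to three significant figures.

ΣR = 68.52 kΩ → I = 10.0/68.52 = 0.1459 mA.
P = I²R = 0.02130 × 28.0 = 0.5964 mW.

P ≈ 0.596 mW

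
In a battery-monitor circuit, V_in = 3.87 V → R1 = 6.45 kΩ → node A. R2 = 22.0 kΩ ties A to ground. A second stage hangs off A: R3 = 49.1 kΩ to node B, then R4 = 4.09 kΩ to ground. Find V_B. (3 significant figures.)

The second stage (R3 + R4 = 53.19 kΩ) loads node A in parallel with R2.
R2 ‖ (R3+R4) = 15.56 kΩ.
So V_A = 3.87 × 0.7070 = 2.736 V.
Stage 2 is unloaded, so V_B = V_A · R4/(R3+R4) = 2.736 × 4.09/53.19 = 0.2104 V.

V_B ≈ 0.210 V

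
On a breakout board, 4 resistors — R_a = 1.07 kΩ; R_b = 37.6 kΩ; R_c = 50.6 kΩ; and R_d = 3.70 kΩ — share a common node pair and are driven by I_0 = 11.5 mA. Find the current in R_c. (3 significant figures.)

I ≈ 0.182 mA

Conductances: ΣG = 1/1.07 + 1/37.6 + 1/50.6 + 1/3.70 = 1.251 (1/kΩ).
R_c takes the fraction G_k/ΣG = 0.01976/1.251 = 0.01580, so I = 11.5 × 0.01580 = 0.1816 mA.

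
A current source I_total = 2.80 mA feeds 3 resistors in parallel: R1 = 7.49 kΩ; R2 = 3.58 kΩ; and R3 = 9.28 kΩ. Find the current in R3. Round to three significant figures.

ΣG = 1/7.49 + 1/3.58 + 1/9.28 = 0.5206.
By the current-divider rule, I = I_total · G_k/ΣG = 2.80 × 0.2070 = 0.5796 mA.

I ≈ 0.580 mA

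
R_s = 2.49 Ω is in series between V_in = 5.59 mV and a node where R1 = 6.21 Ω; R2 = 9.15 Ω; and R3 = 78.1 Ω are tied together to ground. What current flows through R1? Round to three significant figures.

Equivalent of the parallel group: R_p = 3.532 Ω.
V_A by voltage divider: V_A = 5.59 × 3.532/(2.49 + 3.532) = 3.279 mV.
Branch current I = V_A/R1 = 3.279/6.21 = 0.5280 mA.
(Check via current divider: I_total = 0.9283 mA; share G_k/ΣG = 0.5688 → same result.)

I ≈ 0.528 mA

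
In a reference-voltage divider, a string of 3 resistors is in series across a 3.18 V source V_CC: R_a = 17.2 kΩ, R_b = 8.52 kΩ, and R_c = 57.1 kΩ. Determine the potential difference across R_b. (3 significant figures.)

V ≈ 0.327 V

ΣR = 17.2 + 8.52 + 57.1 = 82.82 kΩ.
V = V_CC · R/ΣR = 3.18 × 0.1029 = 0.3271 V.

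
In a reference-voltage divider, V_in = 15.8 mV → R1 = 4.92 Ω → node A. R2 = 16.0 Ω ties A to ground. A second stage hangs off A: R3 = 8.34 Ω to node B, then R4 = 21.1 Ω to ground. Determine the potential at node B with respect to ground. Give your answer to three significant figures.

V_B ≈ 7.68 mV

Node A sees R2 in parallel with the series input of stage 2, R3 + R4 = 29.44 Ω.
Effective lower resistance at A: R2 ‖ 29.44 = 10.37 Ω.
First divider: V_A = V_in · 10.37/(4.92 + 10.37) = 10.71 mV.
V_B = V_A × 0.7167 = 7.679 mV.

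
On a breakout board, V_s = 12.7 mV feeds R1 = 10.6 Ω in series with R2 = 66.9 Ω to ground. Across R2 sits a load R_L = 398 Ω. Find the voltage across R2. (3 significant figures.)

The load sits in parallel with R2, giving an effective lower resistance R2' = R2·R_L/(R2+R_L) = 57.27 Ω.
Voltage divider with the loaded lower leg: V_out = 12.7 × 57.27/(10.6 + 57.27) = 12.7 × 0.8438 = 10.72 mV.

V_out ≈ 10.7 mV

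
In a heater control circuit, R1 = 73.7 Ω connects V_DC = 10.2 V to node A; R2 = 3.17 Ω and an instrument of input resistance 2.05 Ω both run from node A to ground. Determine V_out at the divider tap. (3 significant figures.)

V_out ≈ 0.169 V

First combine the lower leg with the load: R2 ‖ R_L = 1.245 Ω.
Now apply the divider: V_out = 10.2 × 0.01661 = 0.1694 V.
(Unloaded it would be 0.421 V; the load pulls it down.)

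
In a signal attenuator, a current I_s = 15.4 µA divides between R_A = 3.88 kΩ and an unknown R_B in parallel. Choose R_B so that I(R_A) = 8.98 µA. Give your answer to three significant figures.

R_B ≈ 5.43 kΩ

The fraction through R_A equals R_B/(R_A+R_B).
With f = 0.5831, R_B = R_A · f/(1−f) = 3.88 × 1.399 = 5.427 kΩ.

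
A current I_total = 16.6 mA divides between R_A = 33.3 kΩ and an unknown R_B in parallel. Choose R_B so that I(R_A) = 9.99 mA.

R_B ≈ 50.3 kΩ

The fraction through R_A equals R_B/(R_A+R_B).
With f = 0.6018, R_B = R_A · f/(1−f) = 33.3 × 1.511 = 50.33 kΩ.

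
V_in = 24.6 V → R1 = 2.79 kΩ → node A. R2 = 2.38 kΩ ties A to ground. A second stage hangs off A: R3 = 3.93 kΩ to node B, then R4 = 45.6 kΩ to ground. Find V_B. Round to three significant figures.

Node A sees R2 in parallel with the series input of stage 2, R3 + R4 = 49.53 kΩ.
R2 ‖ (R3+R4) = 2.271 kΩ.
So V_A = 24.6 × 0.4487 = 11.04 V.
V_B = V_A × 0.9207 = 10.16 V.

V_B ≈ 10.2 V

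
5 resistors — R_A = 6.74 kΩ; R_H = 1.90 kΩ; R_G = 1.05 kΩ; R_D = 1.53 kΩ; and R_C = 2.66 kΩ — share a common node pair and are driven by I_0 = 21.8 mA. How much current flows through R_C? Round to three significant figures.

I ≈ 3.08 mA

Total conductance ΣG = 1/6.74 + 1/1.90 + 1/1.05 + 1/1.53 + 1/2.66 = 2.657 (units of 1/kΩ).
By the current-divider rule, I = I_0 · G_k/ΣG = 21.8 × 0.1415 = 3.085 mA.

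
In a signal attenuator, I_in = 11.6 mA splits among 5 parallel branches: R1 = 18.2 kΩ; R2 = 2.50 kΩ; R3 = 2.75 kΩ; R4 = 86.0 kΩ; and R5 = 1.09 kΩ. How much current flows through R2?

I ≈ 2.66 mA

ΣG = 1/18.2 + 1/2.50 + 1/2.75 + 1/86.0 + 1/1.09 = 1.748.
R2 takes the fraction G_k/ΣG = 0.4000/1.748 = 0.2289, so I = 11.6 × 0.2289 = 2.655 mA.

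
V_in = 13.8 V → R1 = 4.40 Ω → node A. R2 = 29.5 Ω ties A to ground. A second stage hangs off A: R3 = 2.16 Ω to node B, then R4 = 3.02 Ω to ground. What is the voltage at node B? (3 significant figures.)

V_B ≈ 4.03 V

The second stage (R3 + R4 = 5.180 Ω) loads node A in parallel with R2.
R2 ‖ (R3+R4) = 4.406 Ω.
First divider: V_A = V_in · 4.406/(4.40 + 4.406) = 6.905 V.
V_B = V_A × 0.5830 = 4.026 V.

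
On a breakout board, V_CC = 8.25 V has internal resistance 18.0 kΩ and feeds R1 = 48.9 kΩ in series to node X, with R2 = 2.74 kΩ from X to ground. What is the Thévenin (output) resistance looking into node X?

R1' = 18.0 + 48.9 = 66.90 kΩ (source resistance + R1).
With V_CC suppressed (replaced by a short), R_th = R1' ‖ R2 = (66.90 × 2.74)/(66.90 + 2.74) = 2.632 kΩ.

R_th ≈ 2.63 kΩ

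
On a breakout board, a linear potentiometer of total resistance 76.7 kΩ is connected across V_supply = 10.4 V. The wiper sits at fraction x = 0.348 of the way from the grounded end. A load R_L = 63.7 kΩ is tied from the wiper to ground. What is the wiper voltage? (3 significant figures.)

V_out ≈ 2.84 V

Split the track: R_lower = x·R_p = 26.69 kΩ, R_upper = (1−x)·R_p = 50.01 kΩ.
R_L loads the lower segment: effective lower R = 18.81 kΩ.
V_out = 10.4 × 18.81/(50.01 + 18.81) = 2.843 V.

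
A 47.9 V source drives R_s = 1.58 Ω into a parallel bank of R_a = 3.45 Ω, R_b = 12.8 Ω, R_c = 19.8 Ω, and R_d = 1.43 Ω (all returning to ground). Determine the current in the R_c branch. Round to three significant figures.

Equivalent of the parallel group: R_p = 0.8946 Ω.
V_A by voltage divider: V_A = 47.9 × 0.8946/(1.58 + 0.8946) = 17.32 V.
Branch current I = V_A/R_c = 17.32/19.8 = 0.8746 A.
(Equivalently: I_total = 19.36 A, then current-divider fraction G_k/ΣG = 0.04518.)

I ≈ 0.875 A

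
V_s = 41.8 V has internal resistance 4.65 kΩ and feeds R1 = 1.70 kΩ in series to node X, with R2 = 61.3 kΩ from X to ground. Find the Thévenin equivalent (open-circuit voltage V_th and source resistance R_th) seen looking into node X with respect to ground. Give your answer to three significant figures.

R1' = 4.65 + 1.70 = 6.350 kΩ (source resistance + R1).
With X open, the divider is unloaded: V_th = 41.8 × 61.3/67.65 = 37.88 V.
With V_s suppressed (replaced by a short), R_th = R1' ‖ R2 = (6.350 × 61.3)/(6.350 + 61.3) = 5.754 kΩ.

V_th ≈ 37.9 V, R_th ≈ 5.75 kΩ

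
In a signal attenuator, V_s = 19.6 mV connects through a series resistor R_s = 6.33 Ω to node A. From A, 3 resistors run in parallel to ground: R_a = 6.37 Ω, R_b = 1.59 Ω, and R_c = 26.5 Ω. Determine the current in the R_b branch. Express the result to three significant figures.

I ≈ 1.98 mA

Equivalent of the parallel group: R_p = 1.214 Ω.
V_A by voltage divider: V_A = 19.6 × 1.214/(6.33 + 1.214) = 3.154 mV.
I(R_b) = V_A / R_b = 3.154/1.59 = 1.984 mA.
(Check via current divider: I_total = 2.598 mA; share G_k/ΣG = 0.7636 → same result.)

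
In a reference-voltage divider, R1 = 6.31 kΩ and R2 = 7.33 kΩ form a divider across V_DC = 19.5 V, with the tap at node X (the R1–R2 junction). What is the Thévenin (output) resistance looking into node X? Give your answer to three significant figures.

Zeroing V_DC shorts the top of R1 to ground, so R_th = R1 ‖ R2 = 3.391 kΩ.

R_th ≈ 3.39 kΩ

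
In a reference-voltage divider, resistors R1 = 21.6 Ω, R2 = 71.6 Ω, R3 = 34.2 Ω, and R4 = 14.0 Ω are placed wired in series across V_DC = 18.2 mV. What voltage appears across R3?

V ≈ 4.40 mV

Series total: ΣR = 21.6 + 71.6 + 34.2 + 14.0 = 141.4 Ω.
Voltage divider: V = V_DC · (34.20 / 141.4) = 18.2 × 0.2419 = 4.402 mV.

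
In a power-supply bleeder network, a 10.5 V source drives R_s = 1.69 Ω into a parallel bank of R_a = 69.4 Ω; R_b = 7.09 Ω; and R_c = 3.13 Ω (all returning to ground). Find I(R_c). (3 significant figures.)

I ≈ 1.86 A

Equivalent of the parallel group: R_p = 2.106 Ω.
V_A by voltage divider: V_A = 10.5 × 2.106/(1.69 + 2.106) = 5.825 V.
Branch current I = V_A/R_c = 5.825/3.13 = 1.861 A.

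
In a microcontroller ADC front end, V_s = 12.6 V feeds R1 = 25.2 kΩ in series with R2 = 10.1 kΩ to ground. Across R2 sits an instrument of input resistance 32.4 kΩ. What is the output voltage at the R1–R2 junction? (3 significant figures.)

R2 ‖ R_L = (10.1 × 32.4)/(10.1 + 32.4) = 7.700 kΩ.
Now apply the divider: V_out = 12.6 × 0.2340 = 2.949 V.

V_out ≈ 2.95 V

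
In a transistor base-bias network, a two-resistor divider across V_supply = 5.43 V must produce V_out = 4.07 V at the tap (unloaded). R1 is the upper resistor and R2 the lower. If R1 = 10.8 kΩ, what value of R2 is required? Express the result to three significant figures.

R2 ≈ 32.3 kΩ

The divider ratio is R2/(R1+R2) = 4.07/5.43 = 0.7495.
R2 = R1 · 0.7495/(1 − 0.7495) = 32.32 kΩ.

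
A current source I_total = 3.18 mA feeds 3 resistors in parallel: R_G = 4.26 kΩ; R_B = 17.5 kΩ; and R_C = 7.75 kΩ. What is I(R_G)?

I ≈ 1.77 mA

Conductances: ΣG = 1/4.26 + 1/17.5 + 1/7.75 = 0.4209 (1/kΩ).
R_G takes the fraction G_k/ΣG = 0.2347/0.4209 = 0.5577, so I = 3.18 × 0.5577 = 1.773 mA.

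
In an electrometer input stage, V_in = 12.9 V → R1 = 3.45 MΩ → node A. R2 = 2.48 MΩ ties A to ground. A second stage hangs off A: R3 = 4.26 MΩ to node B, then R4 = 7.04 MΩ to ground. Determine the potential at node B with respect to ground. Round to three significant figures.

V_B ≈ 2.98 V

Looking into the second stage from A: R3 + R4 = 11.30 MΩ appears in parallel with R2.
R2 ‖ (R3+R4) = 2.034 MΩ.
V_A = 12.9 × 2.034/(3.45 + 2.034) = 4.784 V.
Then the unloaded second divider: V_B = V_A × R4/(R3+R4) = 4.784 × 0.6230 = 2.981 V.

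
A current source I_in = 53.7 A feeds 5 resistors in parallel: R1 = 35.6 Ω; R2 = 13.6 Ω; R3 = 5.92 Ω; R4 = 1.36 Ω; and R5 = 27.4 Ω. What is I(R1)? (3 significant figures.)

I ≈ 1.45 A

Conductances: ΣG = 1/35.6 + 1/13.6 + 1/5.92 + 1/1.36 + 1/27.4 = 1.042 (1/Ω).
R1 takes the fraction G_k/ΣG = 0.02809/1.042 = 0.02695, so I = 53.7 × 0.02695 = 1.447 A.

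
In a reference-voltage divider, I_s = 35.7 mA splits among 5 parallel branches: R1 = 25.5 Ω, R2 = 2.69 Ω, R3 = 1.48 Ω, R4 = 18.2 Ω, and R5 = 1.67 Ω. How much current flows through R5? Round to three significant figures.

Total conductance ΣG = 1/25.5 + 1/2.69 + 1/1.48 + 1/18.2 + 1/1.67 = 1.740 (units of 1/Ω).
Current divider: I(R5) = I_s · G_k/ΣG = 35.7 × (0.5988/1.740) = 35.7 × 0.3441 = 12.28 mA.

I ≈ 12.3 mA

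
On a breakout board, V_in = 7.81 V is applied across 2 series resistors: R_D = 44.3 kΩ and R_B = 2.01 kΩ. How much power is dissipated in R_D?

ΣR = 46.31 kΩ → I = 7.81/46.31 = 0.1686 mA.
P = I²R = 0.02844 × 44.3 = 1.260 mW.

P ≈ 1.26 mW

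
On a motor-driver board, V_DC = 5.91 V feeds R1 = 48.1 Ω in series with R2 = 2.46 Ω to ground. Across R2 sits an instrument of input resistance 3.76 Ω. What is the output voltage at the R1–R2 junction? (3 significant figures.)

V_out ≈ 0.177 V

The load sits in parallel with R2, giving an effective lower resistance R2' = R2·R_L/(R2+R_L) = 1.487 Ω.
Then V_out = V_DC · R2'/(R1 + R2') = 5.91 × 1.487/49.59 = 0.1772 V.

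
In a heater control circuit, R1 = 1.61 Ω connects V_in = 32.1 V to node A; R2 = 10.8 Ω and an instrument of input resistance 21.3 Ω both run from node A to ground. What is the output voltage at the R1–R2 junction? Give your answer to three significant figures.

V_out ≈ 26.2 V

The load sits in parallel with R2, giving an effective lower resistance R2' = R2·R_L/(R2+R_L) = 7.166 Ω.
Then V_out = V_in · R2'/(R1 + R2') = 32.1 × 7.166/8.776 = 26.21 V.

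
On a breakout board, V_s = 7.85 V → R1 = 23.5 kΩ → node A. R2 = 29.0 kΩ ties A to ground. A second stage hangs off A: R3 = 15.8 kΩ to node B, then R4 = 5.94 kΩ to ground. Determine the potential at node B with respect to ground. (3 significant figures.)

V_B ≈ 0.742 V

Node A sees R2 in parallel with the series input of stage 2, R3 + R4 = 21.74 kΩ.
R2 ‖ (R3+R4) = 12.43 kΩ.
V_A = 7.85 × 12.43/(23.5 + 12.43) = 2.715 V.
Stage 2 is unloaded, so V_B = V_A · R4/(R3+R4) = 2.715 × 5.94/21.74 = 0.7418 V.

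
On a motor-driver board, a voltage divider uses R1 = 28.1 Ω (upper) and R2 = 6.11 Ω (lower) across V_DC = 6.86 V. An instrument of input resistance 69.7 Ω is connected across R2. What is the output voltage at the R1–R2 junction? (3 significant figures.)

V_out ≈ 1.14 V

R2 ‖ R_L = (6.11 × 69.7)/(6.11 + 69.7) = 5.618 Ω.
Voltage divider with the loaded lower leg: V_out = 6.86 × 5.618/(28.1 + 5.618) = 6.86 × 0.1666 = 1.143 V.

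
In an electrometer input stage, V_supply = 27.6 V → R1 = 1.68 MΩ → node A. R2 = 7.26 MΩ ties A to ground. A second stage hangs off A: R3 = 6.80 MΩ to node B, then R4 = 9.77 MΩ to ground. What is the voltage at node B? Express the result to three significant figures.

Node A sees R2 in parallel with the series input of stage 2, R3 + R4 = 16.57 MΩ.
Effective lower resistance at A: R2 ‖ 16.57 = 5.048 MΩ.
So V_A = 27.6 × 0.7503 = 20.71 V.
Then the unloaded second divider: V_B = V_A × R4/(R3+R4) = 20.71 × 0.5896 = 12.21 V.

V_B ≈ 12.2 V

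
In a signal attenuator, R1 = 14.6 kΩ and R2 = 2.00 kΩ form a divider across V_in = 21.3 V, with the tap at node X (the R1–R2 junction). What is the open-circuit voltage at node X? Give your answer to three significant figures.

V_th is the unloaded tap voltage: V_in · R2/(R1+R2) = 21.3 × 0.1205 = 2.566 V.

V_th ≈ 2.57 V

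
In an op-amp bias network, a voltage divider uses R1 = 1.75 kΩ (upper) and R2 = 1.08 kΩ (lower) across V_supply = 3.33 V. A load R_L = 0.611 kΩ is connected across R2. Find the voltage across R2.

First combine the lower leg with the load: R2 ‖ R_L = 0.3902 kΩ.
Voltage divider with the loaded lower leg: V_out = 3.33 × 0.3902/(1.75 + 0.3902) = 3.33 × 0.1823 = 0.6072 V.

V_out ≈ 0.607 V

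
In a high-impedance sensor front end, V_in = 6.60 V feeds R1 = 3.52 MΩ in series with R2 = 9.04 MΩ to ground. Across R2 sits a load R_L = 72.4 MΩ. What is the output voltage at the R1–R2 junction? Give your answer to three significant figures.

The load sits in parallel with R2, giving an effective lower resistance R2' = R2·R_L/(R2+R_L) = 8.037 MΩ.
Then V_out = V_in · R2'/(R1 + R2') = 6.60 × 8.037/11.56 = 4.590 V.

V_out ≈ 4.59 V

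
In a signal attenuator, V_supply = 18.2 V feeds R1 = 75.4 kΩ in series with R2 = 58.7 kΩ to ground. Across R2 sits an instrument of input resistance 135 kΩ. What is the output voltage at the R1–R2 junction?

The load sits in parallel with R2, giving an effective lower resistance R2' = R2·R_L/(R2+R_L) = 40.91 kΩ.
Voltage divider with the loaded lower leg: V_out = 18.2 × 40.91/(75.4 + 40.91) = 18.2 × 0.3517 = 6.402 V.

V_out ≈ 6.40 V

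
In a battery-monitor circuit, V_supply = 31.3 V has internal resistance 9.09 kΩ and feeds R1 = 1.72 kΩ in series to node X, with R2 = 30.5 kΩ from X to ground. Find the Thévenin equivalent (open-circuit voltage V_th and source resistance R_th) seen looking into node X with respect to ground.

R1' = 9.09 + 1.72 = 10.81 kΩ (source resistance + R1).
With X open, the divider is unloaded: V_th = 31.3 × 30.5/41.31 = 23.11 V.
Looking into X with the source shorted: R_th = R1'·R2/(R1'+R2) = 10.81 × 30.5/41.31 = 7.981 kΩ.

V_th ≈ 23.1 V, R_th ≈ 7.98 kΩ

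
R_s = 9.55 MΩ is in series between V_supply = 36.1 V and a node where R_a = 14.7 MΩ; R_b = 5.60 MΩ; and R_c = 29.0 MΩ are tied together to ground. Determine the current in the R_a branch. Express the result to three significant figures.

Combine the parallel branches: R_p = (1/14.7 + 1/5.60 + 1/29.0)⁻¹ = 3.558 MΩ.
V_A = 36.1 × 3.558/13.11 = 9.798 V.
I(R_a) = V_A / R_a = 9.798/14.7 = 0.6665 µA.

I ≈ 0.667 µA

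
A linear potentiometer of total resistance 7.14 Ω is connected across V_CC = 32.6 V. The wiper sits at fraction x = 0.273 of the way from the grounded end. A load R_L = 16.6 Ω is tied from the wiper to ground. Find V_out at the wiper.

V_out ≈ 8.20 V

Lower segment x·R_p = 1.949 Ω; upper segment (1−x)·R_p = 5.191 Ω.
R_L loads the lower segment: effective lower R = 1.744 Ω.
Then V_out = V_CC · 1.744/(5.191 + 1.744) = 8.200 V.
(Unloaded: V_out = x·V_CC = 8.90 V.)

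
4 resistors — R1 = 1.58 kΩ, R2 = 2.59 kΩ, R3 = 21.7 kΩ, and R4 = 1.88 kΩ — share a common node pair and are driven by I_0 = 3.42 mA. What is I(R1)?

Conductances: ΣG = 1/1.58 + 1/2.59 + 1/21.7 + 1/1.88 = 1.597 (1/kΩ).
By the current-divider rule, I = I_0 · G_k/ΣG = 3.42 × 0.3963 = 1.355 mA.

I ≈ 1.36 mA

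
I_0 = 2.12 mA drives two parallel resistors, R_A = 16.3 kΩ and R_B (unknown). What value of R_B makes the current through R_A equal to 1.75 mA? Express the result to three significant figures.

Two-branch current divider: I_A = I_0 · R_B/(R_A + R_B).
1.75/2.12 = R_B/(R_A + R_B) → R_B = R_A · (0.8255)/(1 − 0.8255) = 16.3 × 4.730 = 77.09 kΩ.

R_B ≈ 77.1 kΩ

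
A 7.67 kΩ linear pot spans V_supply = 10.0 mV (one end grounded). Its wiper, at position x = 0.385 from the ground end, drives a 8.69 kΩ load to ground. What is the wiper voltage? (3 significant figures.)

V_out ≈ 3.18 mV

Split the track: R_lower = x·R_p = 2.953 kΩ, R_upper = (1−x)·R_p = 4.717 kΩ.
(x·R_p) ‖ R_L = 2.204 kΩ.
Then V_out = V_supply · 2.204/(4.717 + 2.204) = 3.184 mV.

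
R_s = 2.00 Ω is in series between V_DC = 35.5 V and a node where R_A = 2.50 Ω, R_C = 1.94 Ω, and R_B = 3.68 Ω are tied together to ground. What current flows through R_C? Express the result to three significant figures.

Combine the parallel branches: R_p = (1/2.50 + 1/1.94 + 1/3.68)⁻¹ = 0.8423 Ω.
V_A = 35.5 × 0.8423/2.842 = 10.52 V.
Branch current I = V_A/R_C = 10.52/1.94 = 5.423 A.
(Check via current divider: I_total = 12.49 A; share G_k/ΣG = 0.4342 → same result.)

I ≈ 5.42 A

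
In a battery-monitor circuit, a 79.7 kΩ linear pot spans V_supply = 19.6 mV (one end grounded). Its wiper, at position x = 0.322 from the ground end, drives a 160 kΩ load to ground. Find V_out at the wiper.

The pot divides into 54.04 kΩ above the wiper and 25.66 kΩ below.
Lower segment in parallel with the load: 25.66 ‖ 160 = 22.12 kΩ.
Loaded-divider output: V_out = 19.6 × 0.2904 = 5.692 mV.

V_out ≈ 5.69 mV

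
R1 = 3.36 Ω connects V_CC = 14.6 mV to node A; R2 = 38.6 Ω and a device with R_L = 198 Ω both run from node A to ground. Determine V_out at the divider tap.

V_out ≈ 13.2 mV

First combine the lower leg with the load: R2 ‖ R_L = 32.30 Ω.
Now apply the divider: V_out = 14.6 × 0.9058 = 13.22 mV.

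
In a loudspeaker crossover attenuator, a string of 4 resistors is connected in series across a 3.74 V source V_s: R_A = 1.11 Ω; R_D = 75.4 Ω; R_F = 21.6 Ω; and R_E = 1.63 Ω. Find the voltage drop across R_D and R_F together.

V ≈ 3.64 V

Series total: ΣR = 1.11 + 75.4 + 21.6 + 1.63 = 99.74 Ω.
R_{R_D..R_F} = 75.4 + 21.6 = 97.00 Ω.
V = V_s · R/ΣR = 3.74 × 0.9725 = 3.637 V.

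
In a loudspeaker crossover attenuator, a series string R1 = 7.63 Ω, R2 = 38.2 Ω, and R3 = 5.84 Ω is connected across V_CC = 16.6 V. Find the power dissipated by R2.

The common current is I = 16.6/51.67 = 0.3213 A.
P(R2) = I²·R2 = (0.3213)² × 38.2 = 3.943 W.

P ≈ 3.94 W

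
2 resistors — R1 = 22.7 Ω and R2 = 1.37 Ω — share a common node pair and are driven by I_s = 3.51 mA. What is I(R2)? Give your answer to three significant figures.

I ≈ 3.31 mA

For two parallel branches, I_k = I_s · (other R)/(sum of R).
I(R2) = 3.51 × 22.7/(22.7 + 1.37) = 3.51 × 0.9431 = 3.310 mA.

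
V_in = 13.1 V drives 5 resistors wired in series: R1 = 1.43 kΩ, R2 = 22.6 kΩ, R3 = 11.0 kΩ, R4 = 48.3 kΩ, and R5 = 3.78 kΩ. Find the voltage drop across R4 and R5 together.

Series total: ΣR = 1.43 + 22.6 + 11.0 + 48.3 + 3.78 = 87.11 kΩ.
R_{R4..R5} = 48.3 + 3.78 = 52.08 kΩ.
Voltage divider: V = V_in · (52.08 / 87.11) = 13.1 × 0.5979 = 7.832 V.

V ≈ 7.83 V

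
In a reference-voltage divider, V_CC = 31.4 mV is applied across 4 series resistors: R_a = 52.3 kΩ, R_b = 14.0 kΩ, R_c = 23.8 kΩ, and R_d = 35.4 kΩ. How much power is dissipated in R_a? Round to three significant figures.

P ≈ 3.27 nW

Series current I = V_CC/ΣR = 31.4/125.5 = 0.2502 µA.
V(R_a) = I·R = 13.09 mV; P = V·I = 13.09 × 0.2502 = 3.274 nW.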